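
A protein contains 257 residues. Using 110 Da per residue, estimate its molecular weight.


MW = n_residues * 110 Da
MW = 257 * 110
MW = 28270 Da

28270 Da


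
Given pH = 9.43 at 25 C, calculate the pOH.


pOH = 14 - pH
pOH = 14 - 9.43
pOH = 4.57

4.57


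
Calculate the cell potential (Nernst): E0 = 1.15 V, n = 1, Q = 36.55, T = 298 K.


E = E0 - (RT/nF) * ln(Q)
E = 1.15 - (8.314 * 298 / (1 * 96485)) * ln(36.55)
E = 1.0576 V

1.0576 V


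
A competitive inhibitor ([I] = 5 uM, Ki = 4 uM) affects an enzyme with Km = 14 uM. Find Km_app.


Km_app = Km * (1 + [I]/Ki)
Km_app = 14 * (1 + 5/4)
Km_app = 31.5 uM

31.5 uM


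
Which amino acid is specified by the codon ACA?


Standard genetic code lookup.
Codon ACA -> Thr

Thr


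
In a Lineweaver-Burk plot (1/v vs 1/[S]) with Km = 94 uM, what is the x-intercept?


x-intercept = -1/Km
= -1/94
= -0.0106 1/uM

-0.0106 1/uM


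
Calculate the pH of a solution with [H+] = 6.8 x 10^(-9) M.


pH = -log10([H+])
pH = -log10(6.8 x 10^(-9))
pH = 8.1675

8.1675


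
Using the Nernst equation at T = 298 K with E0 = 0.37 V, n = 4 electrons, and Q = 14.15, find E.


E = E0 - (RT/nF) * ln(Q)
E = 0.37 - (8.314 * 298 / (4 * 96485)) * ln(14.15)
E = 0.353 V

0.353 V


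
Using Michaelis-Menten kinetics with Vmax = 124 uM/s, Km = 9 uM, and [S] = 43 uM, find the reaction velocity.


v = Vmax * [S] / (Km + [S])
v = 124 * 43 / (9 + 43)
v = 102.5385 uM/s

102.5385 uM/s


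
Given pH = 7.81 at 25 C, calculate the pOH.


pOH = 14 - pH
pOH = 14 - 7.81
pOH = 6.19

6.19


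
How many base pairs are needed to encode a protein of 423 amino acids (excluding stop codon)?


Each amino acid = 1 codon = 3 bp
bp = 423 * 3 = 1269 bp

1269 bp


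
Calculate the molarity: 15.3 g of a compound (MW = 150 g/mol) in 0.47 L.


C = (mass / MW) / volume
C = (15.3 / 150) / 0.47
C = 0.217 M

0.217 M


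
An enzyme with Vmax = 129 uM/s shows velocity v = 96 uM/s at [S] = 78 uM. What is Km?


Km = [S] * (Vmax - v) / v
Km = 78 * (129 - 96) / 96
Km = 26.8125 uM

26.8125 uM


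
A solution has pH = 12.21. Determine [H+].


[H+] = 10^(-pH)
[H+] = 10^(-12.21)
[H+] = 6.166e-13 M

6.166e-13 M


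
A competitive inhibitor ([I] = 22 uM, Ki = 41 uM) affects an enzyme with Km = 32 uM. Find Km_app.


Km_app = Km * (1 + [I]/Ki)
Km_app = 32 * (1 + 22/41)
Km_app = 49.1707 uM

49.1707 uM


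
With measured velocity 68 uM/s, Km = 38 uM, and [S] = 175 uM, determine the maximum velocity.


Vmax = v * (Km + [S]) / [S]
Vmax = 68 * (38 + 175) / 175
Vmax = 82.7657 uM/s

82.7657 uM/s


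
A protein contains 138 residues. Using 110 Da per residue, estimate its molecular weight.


MW = n_residues * 110 Da
MW = 138 * 110
MW = 15180 Da

15180 Da


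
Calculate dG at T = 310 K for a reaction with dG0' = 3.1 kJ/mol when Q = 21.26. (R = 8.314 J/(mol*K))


dG = dG0' + RT * ln(Q) / 1000
dG = 3.1 + 8.314 * 310 * ln(21.26) / 1000
dG = 10.9785 kJ/mol

10.9785 kJ/mol


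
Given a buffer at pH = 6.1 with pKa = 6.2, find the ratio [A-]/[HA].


[A-]/[HA] = 10^(pH - pKa)
= 10^(6.1 - 6.2)
= 0.7943

0.7943


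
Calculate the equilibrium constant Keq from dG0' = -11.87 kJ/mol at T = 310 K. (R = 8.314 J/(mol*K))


Keq = exp(-dG0 * 1000 / (R * T))
Keq = exp(-(-11.87) * 1000 / (8.314 * 310))
Keq = 100.0353

100.0353


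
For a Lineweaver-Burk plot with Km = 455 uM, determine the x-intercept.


x-intercept = -1/Km
= -1/455
= -0.0022 1/uM

-0.0022 1/uM


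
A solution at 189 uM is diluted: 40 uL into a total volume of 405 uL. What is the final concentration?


C2 = C1 * V1 / V2
C2 = 189 * 40 / 405
C2 = 18.6667 uM

18.6667 uM


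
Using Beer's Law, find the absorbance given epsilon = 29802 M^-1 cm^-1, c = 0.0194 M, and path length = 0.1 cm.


A = epsilon * c * l
A = 29802 * 0.0194 * 0.1
A = 57.8159

57.8159


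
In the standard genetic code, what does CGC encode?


Standard genetic code lookup.
Codon CGC -> Arg

Arg


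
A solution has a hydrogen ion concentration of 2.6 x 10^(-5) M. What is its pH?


pH = -log10([H+])
pH = -log10(2.6 x 10^(-5))
pH = 4.585

4.585


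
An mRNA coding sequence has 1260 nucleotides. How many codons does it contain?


codons = nucleotides / 3
codons = 1260 / 3 = 420

420


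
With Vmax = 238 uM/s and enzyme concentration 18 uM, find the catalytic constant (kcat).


kcat = Vmax / [E]t
kcat = 238 / 18
kcat = 13.2222 s^-1

13.2222 s^-1


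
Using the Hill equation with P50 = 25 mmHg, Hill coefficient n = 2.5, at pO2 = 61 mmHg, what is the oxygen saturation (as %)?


Y = pO2^n / (P50^n + pO2^n)
Y = 61^2.5 / (25^2.5 + 61^2.5)
Y = 90.29%

90.29%


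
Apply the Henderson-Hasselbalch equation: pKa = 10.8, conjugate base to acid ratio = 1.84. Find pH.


pH = pKa + log10([A-]/[HA])
pH = 10.8 + log10(1.84)
pH = 11.0648

11.0648


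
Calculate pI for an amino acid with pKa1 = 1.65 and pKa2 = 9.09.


pI = (pKa1 + pKa2) / 2
pI = (1.65 + 9.09) / 2
pI = 5.37

5.37


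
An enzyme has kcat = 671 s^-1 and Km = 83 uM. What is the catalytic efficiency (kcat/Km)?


Catalytic efficiency = kcat / Km
= 671 / 83
= 8.0843 uM^-1*s^-1

8.0843 uM^-1*s^-1


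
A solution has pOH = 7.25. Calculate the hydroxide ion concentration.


[OH-] = 10^(-pOH)
[OH-] = 10^(-7.25)
[OH-] = 5.623e-08 M

5.623e-08 M


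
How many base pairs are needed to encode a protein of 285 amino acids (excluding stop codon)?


Each amino acid = 1 codon = 3 bp
bp = 285 * 3 = 855 bp

855 bp


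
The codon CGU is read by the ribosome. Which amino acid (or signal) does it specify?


Standard genetic code lookup.
Codon CGU -> Arg

Arg


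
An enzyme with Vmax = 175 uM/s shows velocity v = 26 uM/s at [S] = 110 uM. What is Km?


Km = [S] * (Vmax - v) / v
Km = 110 * (175 - 26) / 26
Km = 630.3846 uM

630.3846 uM


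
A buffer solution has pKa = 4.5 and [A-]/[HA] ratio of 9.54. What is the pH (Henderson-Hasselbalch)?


pH = pKa + log10([A-]/[HA])
pH = 4.5 + log10(9.54)
pH = 5.4795

5.4795


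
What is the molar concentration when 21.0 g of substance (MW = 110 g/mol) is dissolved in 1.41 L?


C = (mass / MW) / volume
C = (21.0 / 110) / 1.41
C = 0.1354 M

0.1354 M


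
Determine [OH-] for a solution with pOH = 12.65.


[OH-] = 10^(-pOH)
[OH-] = 10^(-12.65)
[OH-] = 2.239e-13 M

2.239e-13 M


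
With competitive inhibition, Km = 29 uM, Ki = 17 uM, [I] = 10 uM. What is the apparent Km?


Km_app = Km * (1 + [I]/Ki)
Km_app = 29 * (1 + 10/17)
Km_app = 46.0588 uM

46.0588 uM


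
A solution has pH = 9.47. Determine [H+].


[H+] = 10^(-pH)
[H+] = 10^(-9.47)
[H+] = 3.388e-10 M

3.388e-10 M


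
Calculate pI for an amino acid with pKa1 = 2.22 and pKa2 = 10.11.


pI = (pKa1 + pKa2) / 2
pI = (2.22 + 10.11) / 2
pI = 6.165

6.165


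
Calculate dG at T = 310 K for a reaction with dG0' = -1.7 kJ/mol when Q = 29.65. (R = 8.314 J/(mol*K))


dG = dG0' + RT * ln(Q) / 1000
dG = -1.7 + 8.314 * 310 * ln(29.65) / 1000
dG = 7.0358 kJ/mol

7.0358 kJ/mol


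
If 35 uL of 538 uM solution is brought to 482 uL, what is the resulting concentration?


C2 = C1 * V1 / V2
C2 = 538 * 35 / 482
C2 = 39.0664 uM

39.0664 uM


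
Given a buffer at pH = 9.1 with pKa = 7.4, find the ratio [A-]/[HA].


[A-]/[HA] = 10^(pH - pKa)
= 10^(9.1 - 7.4)
= 50.1187

50.1187


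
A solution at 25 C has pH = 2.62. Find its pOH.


pOH = 14 - pH
pOH = 14 - 2.62
pOH = 11.38

11.38


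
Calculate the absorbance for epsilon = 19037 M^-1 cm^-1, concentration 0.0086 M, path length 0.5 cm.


A = epsilon * c * l
A = 19037 * 0.0086 * 0.5
A = 81.8591

81.8591


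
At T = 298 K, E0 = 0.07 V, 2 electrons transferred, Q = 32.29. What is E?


E = E0 - (RT/nF) * ln(Q)
E = 0.07 - (8.314 * 298 / (2 * 96485)) * ln(32.29)
E = 0.0254 V

0.0254 V


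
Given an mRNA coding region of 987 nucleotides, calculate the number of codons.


codons = nucleotides / 3
codons = 987 / 3 = 329

329


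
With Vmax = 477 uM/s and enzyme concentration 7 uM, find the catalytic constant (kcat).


kcat = Vmax / [E]t
kcat = 477 / 7
kcat = 68.1429 s^-1

68.1429 s^-1


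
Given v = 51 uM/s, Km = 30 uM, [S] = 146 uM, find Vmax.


Vmax = v * (Km + [S]) / [S]
Vmax = 51 * (30 + 146) / 146
Vmax = 61.4795 uM/s

61.4795 uM/s


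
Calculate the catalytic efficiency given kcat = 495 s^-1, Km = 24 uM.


Catalytic efficiency = kcat / Km
= 495 / 24
= 20.625 uM^-1*s^-1

20.625 uM^-1*s^-1


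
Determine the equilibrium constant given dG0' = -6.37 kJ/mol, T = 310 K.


Keq = exp(-dG0 * 1000 / (R * T))
Keq = exp(-(-6.37) * 1000 / (8.314 * 310))
Keq = 11.8407

11.8407


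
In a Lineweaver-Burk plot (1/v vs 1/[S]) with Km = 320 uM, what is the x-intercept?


x-intercept = -1/Km
= -1/320
= -0.0031 1/uM

-0.0031 1/uM


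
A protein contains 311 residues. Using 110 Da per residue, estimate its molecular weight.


MW = n_residues * 110 Da
MW = 311 * 110
MW = 34210 Da

34210 Da


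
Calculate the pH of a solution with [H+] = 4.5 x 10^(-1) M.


pH = -log10([H+])
pH = -log10(4.5 x 10^(-1))
pH = 0.3468

0.3468


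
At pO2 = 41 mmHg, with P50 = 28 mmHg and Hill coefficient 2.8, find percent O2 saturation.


Y = pO2^n / (P50^n + pO2^n)
Y = 41^2.8 / (28^2.8 + 41^2.8)
Y = 74.42%

74.42%


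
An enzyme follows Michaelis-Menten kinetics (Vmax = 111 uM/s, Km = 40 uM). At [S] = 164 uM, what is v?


v = Vmax * [S] / (Km + [S])
v = 111 * 164 / (40 + 164)
v = 89.2353 uM/s

89.2353 uM/s


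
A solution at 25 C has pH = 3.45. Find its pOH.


pOH = 14 - pH
pOH = 14 - 3.45
pOH = 10.55

10.55


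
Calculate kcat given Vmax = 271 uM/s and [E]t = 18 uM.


kcat = Vmax / [E]t
kcat = 271 / 18
kcat = 15.0556 s^-1

15.0556 s^-1


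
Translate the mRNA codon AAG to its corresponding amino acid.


Standard genetic code lookup.
Codon AAG -> Lys

Lys


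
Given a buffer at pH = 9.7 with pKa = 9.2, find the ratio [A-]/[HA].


[A-]/[HA] = 10^(pH - pKa)
= 10^(9.7 - 9.2)
= 3.1623

3.1623


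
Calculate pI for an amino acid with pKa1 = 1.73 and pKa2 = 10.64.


pI = (pKa1 + pKa2) / 2
pI = (1.73 + 10.64) / 2
pI = 6.185

6.185


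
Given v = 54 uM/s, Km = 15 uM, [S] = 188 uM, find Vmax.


Vmax = v * (Km + [S]) / [S]
Vmax = 54 * (15 + 188) / 188
Vmax = 58.3085 uM/s

58.3085 uM/s


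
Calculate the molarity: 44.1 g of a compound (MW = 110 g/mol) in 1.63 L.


C = (mass / MW) / volume
C = (44.1 / 110) / 1.63
C = 0.246 M

0.246 M


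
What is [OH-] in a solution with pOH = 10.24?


[OH-] = 10^(-pOH)
[OH-] = 10^(-10.24)
[OH-] = 5.754e-11 M

5.754e-11 M


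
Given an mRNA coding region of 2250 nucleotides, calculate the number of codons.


codons = nucleotides / 3
codons = 2250 / 3 = 750

750


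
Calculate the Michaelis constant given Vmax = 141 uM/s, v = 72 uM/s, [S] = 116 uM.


Km = [S] * (Vmax - v) / v
Km = 116 * (141 - 72) / 72
Km = 111.1667 uM

111.1667 uM


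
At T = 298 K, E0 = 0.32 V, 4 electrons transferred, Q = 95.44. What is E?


E = E0 - (RT/nF) * ln(Q)
E = 0.32 - (8.314 * 298 / (4 * 96485)) * ln(95.44)
E = 0.2907 V

0.2907 V


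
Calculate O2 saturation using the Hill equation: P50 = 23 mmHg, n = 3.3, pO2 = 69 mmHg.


Y = pO2^n / (P50^n + pO2^n)
Y = 69^3.3 / (23^3.3 + 69^3.3)
Y = 97.41%

97.41%


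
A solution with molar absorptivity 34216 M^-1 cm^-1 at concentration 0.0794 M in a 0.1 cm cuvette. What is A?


A = epsilon * c * l
A = 34216 * 0.0794 * 0.1
A = 271.675

271.675


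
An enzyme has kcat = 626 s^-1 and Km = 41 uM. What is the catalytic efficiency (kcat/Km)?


Catalytic efficiency = kcat / Km
= 626 / 41
= 15.2683 uM^-1*s^-1

15.2683 uM^-1*s^-1


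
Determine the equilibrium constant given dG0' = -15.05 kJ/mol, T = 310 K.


Keq = exp(-dG0 * 1000 / (R * T))
Keq = exp(-(-15.05) * 1000 / (8.314 * 310))
Keq = 343.5572

343.5572


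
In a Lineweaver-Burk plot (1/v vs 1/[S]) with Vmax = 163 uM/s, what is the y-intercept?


y-intercept = 1/Vmax
= 1/163
= 0.0061 s/uM

0.0061 s/uM


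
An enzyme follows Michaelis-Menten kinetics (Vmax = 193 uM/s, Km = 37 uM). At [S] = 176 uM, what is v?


v = Vmax * [S] / (Km + [S])
v = 193 * 176 / (37 + 176)
v = 159.4742 uM/s

159.4742 uM/s


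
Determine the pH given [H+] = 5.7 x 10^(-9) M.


pH = -log10([H+])
pH = -log10(5.7 x 10^(-9))
pH = 8.2441

8.2441


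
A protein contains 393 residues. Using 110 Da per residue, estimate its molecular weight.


MW = n_residues * 110 Da
MW = 393 * 110
MW = 43230 Da

43230 Da


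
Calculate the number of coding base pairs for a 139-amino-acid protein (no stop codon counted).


Each amino acid = 1 codon = 3 bp
bp = 139 * 3 = 417 bp

417 bp


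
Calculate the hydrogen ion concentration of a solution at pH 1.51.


[H+] = 10^(-pH)
[H+] = 10^(-1.51)
[H+] = 0.0309 M

0.0309 M


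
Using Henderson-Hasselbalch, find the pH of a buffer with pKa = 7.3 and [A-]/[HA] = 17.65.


pH = pKa + log10([A-]/[HA])
pH = 7.3 + log10(17.65)
pH = 8.5467

8.5467


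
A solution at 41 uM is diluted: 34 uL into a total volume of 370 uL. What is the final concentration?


C2 = C1 * V1 / V2
C2 = 41 * 34 / 370
C2 = 3.7676 uM

3.7676 uM


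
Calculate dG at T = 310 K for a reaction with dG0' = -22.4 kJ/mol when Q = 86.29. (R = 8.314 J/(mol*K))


dG = dG0' + RT * ln(Q) / 1000
dG = -22.4 + 8.314 * 310 * ln(86.29) / 1000
dG = -10.911 kJ/mol

-10.911 kJ/mol


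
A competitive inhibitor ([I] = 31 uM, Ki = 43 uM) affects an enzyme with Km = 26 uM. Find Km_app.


Km_app = Km * (1 + [I]/Ki)
Km_app = 26 * (1 + 31/43)
Km_app = 44.7442 uM

44.7442 uM


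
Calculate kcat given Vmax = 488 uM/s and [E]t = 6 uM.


kcat = Vmax / [E]t
kcat = 488 / 6
kcat = 81.3333 s^-1

81.3333 s^-1


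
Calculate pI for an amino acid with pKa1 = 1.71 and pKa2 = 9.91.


pI = (pKa1 + pKa2) / 2
pI = (1.71 + 9.91) / 2
pI = 5.81

5.81


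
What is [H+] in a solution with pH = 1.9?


[H+] = 10^(-pH)
[H+] = 10^(-1.9)
[H+] = 0.0126 M

0.0126 M


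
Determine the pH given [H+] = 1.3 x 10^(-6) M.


pH = -log10([H+])
pH = -log10(1.3 x 10^(-6))
pH = 5.8861

5.8861


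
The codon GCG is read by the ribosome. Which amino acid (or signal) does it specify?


Standard genetic code lookup.
Codon GCG -> Ala

Ala


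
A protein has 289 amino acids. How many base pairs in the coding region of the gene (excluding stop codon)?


Each amino acid = 1 codon = 3 bp
bp = 289 * 3 = 867 bp

867 bp


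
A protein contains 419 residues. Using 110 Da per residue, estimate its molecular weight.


MW = n_residues * 110 Da
MW = 419 * 110
MW = 46090 Da

46090 Da


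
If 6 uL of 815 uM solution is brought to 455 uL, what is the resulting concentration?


C2 = C1 * V1 / V2
C2 = 815 * 6 / 455
C2 = 10.7473 uM

10.7473 uM


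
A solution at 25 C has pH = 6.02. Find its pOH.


pOH = 14 - pH
pOH = 14 - 6.02
pOH = 7.98

7.98


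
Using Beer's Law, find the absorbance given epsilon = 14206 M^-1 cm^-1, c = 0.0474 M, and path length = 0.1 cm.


A = epsilon * c * l
A = 14206 * 0.0474 * 0.1
A = 67.3364

67.3364


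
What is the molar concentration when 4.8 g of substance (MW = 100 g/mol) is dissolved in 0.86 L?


C = (mass / MW) / volume
C = (4.8 / 100) / 0.86
C = 0.0558 M

0.0558 M


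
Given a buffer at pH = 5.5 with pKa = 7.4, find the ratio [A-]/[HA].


[A-]/[HA] = 10^(pH - pKa)
= 10^(5.5 - 7.4)
= 0.0126

0.0126


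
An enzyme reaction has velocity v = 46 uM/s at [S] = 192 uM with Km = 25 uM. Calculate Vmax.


Vmax = v * (Km + [S]) / [S]
Vmax = 46 * (25 + 192) / 192
Vmax = 51.9896 uM/s

51.9896 uM/s


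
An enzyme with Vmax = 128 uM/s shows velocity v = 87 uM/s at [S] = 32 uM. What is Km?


Km = [S] * (Vmax - v) / v
Km = 32 * (128 - 87) / 87
Km = 15.0805 uM

15.0805 uM


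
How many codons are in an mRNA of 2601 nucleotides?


codons = nucleotides / 3
codons = 2601 / 3 = 867

867


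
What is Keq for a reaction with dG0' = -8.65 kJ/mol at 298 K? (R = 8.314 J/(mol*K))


Keq = exp(-dG0 * 1000 / (R * T))
Keq = exp(-(-8.65) * 1000 / (8.314 * 298))
Keq = 32.8293

32.8293


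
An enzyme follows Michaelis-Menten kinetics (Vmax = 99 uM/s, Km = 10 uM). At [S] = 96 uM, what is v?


v = Vmax * [S] / (Km + [S])
v = 99 * 96 / (10 + 96)
v = 89.6604 uM/s

89.6604 uM/s


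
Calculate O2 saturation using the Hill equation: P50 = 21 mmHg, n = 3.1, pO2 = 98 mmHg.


Y = pO2^n / (P50^n + pO2^n)
Y = 98^3.1 / (21^3.1 + 98^3.1)
Y = 99.16%

99.16%


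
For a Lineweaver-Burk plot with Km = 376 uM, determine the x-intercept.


x-intercept = -1/Km
= -1/376
= -0.0027 1/uM

-0.0027 1/uM


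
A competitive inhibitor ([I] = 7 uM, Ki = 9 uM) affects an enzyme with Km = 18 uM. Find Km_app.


Km_app = Km * (1 + [I]/Ki)
Km_app = 18 * (1 + 7/9)
Km_app = 32.0 uM

32.0 uM


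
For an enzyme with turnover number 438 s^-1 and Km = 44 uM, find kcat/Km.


Catalytic efficiency = kcat / Km
= 438 / 44
= 9.9545 uM^-1*s^-1

9.9545 uM^-1*s^-1


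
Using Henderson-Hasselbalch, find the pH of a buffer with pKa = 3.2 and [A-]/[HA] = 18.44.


pH = pKa + log10([A-]/[HA])
pH = 3.2 + log10(18.44)
pH = 4.4658

4.4658


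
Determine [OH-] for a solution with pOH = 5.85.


[OH-] = 10^(-pOH)
[OH-] = 10^(-5.85)
[OH-] = 1.413e-06 M

1.413e-06 M


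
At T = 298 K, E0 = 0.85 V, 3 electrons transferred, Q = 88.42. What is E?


E = E0 - (RT/nF) * ln(Q)
E = 0.85 - (8.314 * 298 / (3 * 96485)) * ln(88.42)
E = 0.8116 V

0.8116 V


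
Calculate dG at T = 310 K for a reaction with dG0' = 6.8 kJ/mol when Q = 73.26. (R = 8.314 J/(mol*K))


dG = dG0' + RT * ln(Q) / 1000
dG = 6.8 + 8.314 * 310 * ln(73.26) / 1000
dG = 17.8671 kJ/mol

17.8671 kJ/mol


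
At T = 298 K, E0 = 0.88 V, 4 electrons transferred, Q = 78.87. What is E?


E = E0 - (RT/nF) * ln(Q)
E = 0.88 - (8.314 * 298 / (4 * 96485)) * ln(78.87)
E = 0.852 V

0.852 V


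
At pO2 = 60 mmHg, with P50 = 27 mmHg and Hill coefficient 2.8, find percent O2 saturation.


Y = pO2^n / (P50^n + pO2^n)
Y = 60^2.8 / (27^2.8 + 60^2.8)
Y = 90.34%

90.34%


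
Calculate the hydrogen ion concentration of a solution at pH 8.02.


[H+] = 10^(-pH)
[H+] = 10^(-8.02)
[H+] = 9.550e-09 M

9.550e-09 M


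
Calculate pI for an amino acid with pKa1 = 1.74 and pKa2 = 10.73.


pI = (pKa1 + pKa2) / 2
pI = (1.74 + 10.73) / 2
pI = 6.235

6.235


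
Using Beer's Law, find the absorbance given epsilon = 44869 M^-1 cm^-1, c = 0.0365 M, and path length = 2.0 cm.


A = epsilon * c * l
A = 44869 * 0.0365 * 2.0
A = 3275.437

3275.437


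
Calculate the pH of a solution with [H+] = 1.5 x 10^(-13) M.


pH = -log10([H+])
pH = -log10(1.5 x 10^(-13))
pH = 12.8239

12.8239


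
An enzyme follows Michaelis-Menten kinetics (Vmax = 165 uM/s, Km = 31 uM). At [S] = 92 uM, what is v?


v = Vmax * [S] / (Km + [S])
v = 165 * 92 / (31 + 92)
v = 123.4146 uM/s

123.4146 uM/s


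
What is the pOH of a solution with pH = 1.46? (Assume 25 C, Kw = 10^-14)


pOH = 14 - pH
pOH = 14 - 1.46
pOH = 12.54

12.54


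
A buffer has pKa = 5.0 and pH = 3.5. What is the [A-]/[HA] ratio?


[A-]/[HA] = 10^(pH - pKa)
= 10^(3.5 - 5.0)
= 0.0316

0.0316


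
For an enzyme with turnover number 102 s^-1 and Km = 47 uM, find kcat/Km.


Catalytic efficiency = kcat / Km
= 102 / 47
= 2.1702 uM^-1*s^-1

2.1702 uM^-1*s^-1


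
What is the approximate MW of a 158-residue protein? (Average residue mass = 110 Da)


MW = n_residues * 110 Da
MW = 158 * 110
MW = 17380 Da

17380 Da


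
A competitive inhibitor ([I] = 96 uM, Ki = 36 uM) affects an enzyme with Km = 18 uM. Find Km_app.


Km_app = Km * (1 + [I]/Ki)
Km_app = 18 * (1 + 96/36)
Km_app = 66.0 uM

66.0 uM


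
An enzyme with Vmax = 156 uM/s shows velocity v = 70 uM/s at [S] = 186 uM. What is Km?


Km = [S] * (Vmax - v) / v
Km = 186 * (156 - 70) / 70
Km = 228.5143 uM

228.5143 uM


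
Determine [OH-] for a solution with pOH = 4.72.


[OH-] = 10^(-pOH)
[OH-] = 10^(-4.72)
[OH-] = 1.905e-05 M

1.905e-05 M


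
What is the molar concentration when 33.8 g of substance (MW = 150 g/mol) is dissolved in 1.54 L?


C = (mass / MW) / volume
C = (33.8 / 150) / 1.54
C = 0.1463 M

0.1463 M


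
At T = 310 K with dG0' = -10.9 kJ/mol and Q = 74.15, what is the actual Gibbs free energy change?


dG = dG0' + RT * ln(Q) / 1000
dG = -10.9 + 8.314 * 310 * ln(74.15) / 1000
dG = 0.1983 kJ/mol

0.1983 kJ/mol


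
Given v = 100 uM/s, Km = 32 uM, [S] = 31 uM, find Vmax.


Vmax = v * (Km + [S]) / [S]
Vmax = 100 * (32 + 31) / 31
Vmax = 203.2258 uM/s

203.2258 uM/s


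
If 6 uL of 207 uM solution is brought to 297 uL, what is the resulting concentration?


C2 = C1 * V1 / V2
C2 = 207 * 6 / 297
C2 = 4.1818 uM

4.1818 uM


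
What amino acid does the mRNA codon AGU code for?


Standard genetic code lookup.
Codon AGU -> Ser

Ser


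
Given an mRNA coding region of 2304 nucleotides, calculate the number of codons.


codons = nucleotides / 3
codons = 2304 / 3 = 768

768


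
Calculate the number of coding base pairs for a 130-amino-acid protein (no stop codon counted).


Each amino acid = 1 codon = 3 bp
bp = 130 * 3 = 390 bp

390 bp


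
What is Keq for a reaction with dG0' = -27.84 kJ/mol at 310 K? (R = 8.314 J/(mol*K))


Keq = exp(-dG0 * 1000 / (R * T))
Keq = exp(-(-27.84) * 1000 / (8.314 * 310))
Keq = 49110.8099

49110.8099


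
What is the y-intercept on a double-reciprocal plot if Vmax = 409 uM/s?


y-intercept = 1/Vmax
= 1/409
= 0.0024 s/uM

0.0024 s/uM


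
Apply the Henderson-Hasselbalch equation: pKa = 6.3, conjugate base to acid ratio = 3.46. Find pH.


pH = pKa + log10([A-]/[HA])
pH = 6.3 + log10(3.46)
pH = 6.8391

6.8391


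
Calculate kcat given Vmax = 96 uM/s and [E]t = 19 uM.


kcat = Vmax / [E]t
kcat = 96 / 19
kcat = 5.0526 s^-1

5.0526 s^-1


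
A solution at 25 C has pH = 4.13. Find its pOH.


pOH = 14 - pH
pOH = 14 - 4.13
pOH = 9.87

9.87


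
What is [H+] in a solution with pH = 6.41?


[H+] = 10^(-pH)
[H+] = 10^(-6.41)
[H+] = 3.890e-07 M

3.890e-07 M


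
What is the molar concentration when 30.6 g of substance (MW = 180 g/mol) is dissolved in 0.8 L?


C = (mass / MW) / volume
C = (30.6 / 180) / 0.8
C = 0.2125 M

0.2125 M


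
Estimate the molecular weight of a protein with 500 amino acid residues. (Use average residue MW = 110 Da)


MW = n_residues * 110 Da
MW = 500 * 110
MW = 55000 Da

55000 Da


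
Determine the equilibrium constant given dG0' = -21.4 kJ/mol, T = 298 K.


Keq = exp(-dG0 * 1000 / (R * T))
Keq = exp(-(-21.4) * 1000 / (8.314 * 298))
Keq = 5639.1501

5639.1501


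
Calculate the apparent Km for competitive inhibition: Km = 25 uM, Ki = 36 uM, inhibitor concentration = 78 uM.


Km_app = Km * (1 + [I]/Ki)
Km_app = 25 * (1 + 78/36)
Km_app = 79.1667 uM

79.1667 uM


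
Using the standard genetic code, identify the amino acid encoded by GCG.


Standard genetic code lookup.
Codon GCG -> Ala

Ala


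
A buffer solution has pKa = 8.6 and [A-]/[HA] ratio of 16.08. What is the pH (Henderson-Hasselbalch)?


pH = pKa + log10([A-]/[HA])
pH = 8.6 + log10(16.08)
pH = 9.8063

9.8063


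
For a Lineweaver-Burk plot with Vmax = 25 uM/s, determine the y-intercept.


y-intercept = 1/Vmax
= 1/25
= 0.04 s/uM

0.04 s/uM


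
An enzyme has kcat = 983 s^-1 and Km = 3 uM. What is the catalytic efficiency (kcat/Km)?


Catalytic efficiency = kcat / Km
= 983 / 3
= 327.6667 uM^-1*s^-1

327.6667 uM^-1*s^-1


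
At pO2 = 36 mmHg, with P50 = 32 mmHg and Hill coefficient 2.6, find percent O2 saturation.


Y = pO2^n / (P50^n + pO2^n)
Y = 36^2.6 / (32^2.6 + 36^2.6)
Y = 57.6%

57.6%


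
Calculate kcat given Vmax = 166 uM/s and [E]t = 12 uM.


kcat = Vmax / [E]t
kcat = 166 / 12
kcat = 13.8333 s^-1

13.8333 s^-1


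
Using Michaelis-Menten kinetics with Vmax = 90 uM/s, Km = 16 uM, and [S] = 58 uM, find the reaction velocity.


v = Vmax * [S] / (Km + [S])
v = 90 * 58 / (16 + 58)
v = 70.5405 uM/s

70.5405 uM/s


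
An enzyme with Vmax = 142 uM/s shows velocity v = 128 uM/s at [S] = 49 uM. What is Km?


Km = [S] * (Vmax - v) / v
Km = 49 * (142 - 128) / 128
Km = 5.3594 uM

5.3594 uM


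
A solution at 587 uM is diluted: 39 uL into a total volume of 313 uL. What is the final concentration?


C2 = C1 * V1 / V2
C2 = 587 * 39 / 313
C2 = 73.1406 uM

73.1406 uM


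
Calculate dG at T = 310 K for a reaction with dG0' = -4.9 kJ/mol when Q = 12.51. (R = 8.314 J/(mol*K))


dG = dG0' + RT * ln(Q) / 1000
dG = -4.9 + 8.314 * 310 * ln(12.51) / 1000
dG = 1.6117 kJ/mol

1.6117 kJ/mol


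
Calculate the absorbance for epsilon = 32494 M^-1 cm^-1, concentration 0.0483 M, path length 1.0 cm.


A = epsilon * c * l
A = 32494 * 0.0483 * 1.0
A = 1569.4602

1569.4602


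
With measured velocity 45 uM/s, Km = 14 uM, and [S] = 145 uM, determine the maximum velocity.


Vmax = v * (Km + [S]) / [S]
Vmax = 45 * (14 + 145) / 145
Vmax = 49.3448 uM/s

49.3448 uM/s


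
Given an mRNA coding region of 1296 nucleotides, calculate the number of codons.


codons = nucleotides / 3
codons = 1296 / 3 = 432

432


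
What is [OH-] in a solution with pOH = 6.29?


[OH-] = 10^(-pOH)
[OH-] = 10^(-6.29)
[OH-] = 5.129e-07 M

5.129e-07 M


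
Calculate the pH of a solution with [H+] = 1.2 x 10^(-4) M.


pH = -log10([H+])
pH = -log10(1.2 x 10^(-4))
pH = 3.9208

3.9208


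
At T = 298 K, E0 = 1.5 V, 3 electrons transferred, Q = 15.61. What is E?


E = E0 - (RT/nF) * ln(Q)
E = 1.5 - (8.314 * 298 / (3 * 96485)) * ln(15.61)
E = 1.4765 V

1.4765 V


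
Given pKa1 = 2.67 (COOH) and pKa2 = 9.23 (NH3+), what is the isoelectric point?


pI = (pKa1 + pKa2) / 2
pI = (2.67 + 9.23) / 2
pI = 5.95

5.95


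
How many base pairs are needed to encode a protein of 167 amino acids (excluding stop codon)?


Each amino acid = 1 codon = 3 bp
bp = 167 * 3 = 501 bp

501 bp


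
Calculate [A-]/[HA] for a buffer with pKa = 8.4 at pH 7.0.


[A-]/[HA] = 10^(pH - pKa)
= 10^(7.0 - 8.4)
= 0.0398

0.0398


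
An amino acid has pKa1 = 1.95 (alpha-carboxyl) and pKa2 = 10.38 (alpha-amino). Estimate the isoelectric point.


pI = (pKa1 + pKa2) / 2
pI = (1.95 + 10.38) / 2
pI = 6.165

6.165


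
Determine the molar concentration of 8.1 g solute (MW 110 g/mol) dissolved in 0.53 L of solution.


C = (mass / MW) / volume
C = (8.1 / 110) / 0.53
C = 0.1389 M

0.1389 M


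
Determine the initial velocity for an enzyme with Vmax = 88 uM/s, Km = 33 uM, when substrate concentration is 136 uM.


v = Vmax * [S] / (Km + [S])
v = 88 * 136 / (33 + 136)
v = 70.8166 uM/s

70.8166 uM/s


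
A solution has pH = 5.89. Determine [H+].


[H+] = 10^(-pH)
[H+] = 10^(-5.89)
[H+] = 1.288e-06 M

1.288e-06 M


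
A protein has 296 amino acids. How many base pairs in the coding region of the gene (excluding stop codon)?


Each amino acid = 1 codon = 3 bp
bp = 296 * 3 = 888 bp

888 bp


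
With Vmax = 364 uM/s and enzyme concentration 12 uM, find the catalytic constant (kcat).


kcat = Vmax / [E]t
kcat = 364 / 12
kcat = 30.3333 s^-1

30.3333 s^-1


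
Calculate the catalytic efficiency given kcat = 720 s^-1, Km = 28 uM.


Catalytic efficiency = kcat / Km
= 720 / 28
= 25.7143 uM^-1*s^-1

25.7143 uM^-1*s^-1


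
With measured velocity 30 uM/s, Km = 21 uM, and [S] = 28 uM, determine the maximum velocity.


Vmax = v * (Km + [S]) / [S]
Vmax = 30 * (21 + 28) / 28
Vmax = 52.5 uM/s

52.5 uM/s


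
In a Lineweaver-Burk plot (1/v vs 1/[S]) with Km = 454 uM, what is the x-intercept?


x-intercept = -1/Km
= -1/454
= -0.0022 1/uM

-0.0022 1/uM


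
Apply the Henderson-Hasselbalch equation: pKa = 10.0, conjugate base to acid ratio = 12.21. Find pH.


pH = pKa + log10([A-]/[HA])
pH = 10.0 + log10(12.21)
pH = 11.0867

11.0867


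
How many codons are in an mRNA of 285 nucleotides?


codons = nucleotides / 3
codons = 285 / 3 = 95

95


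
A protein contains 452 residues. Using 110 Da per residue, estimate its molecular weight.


MW = n_residues * 110 Da
MW = 452 * 110
MW = 49720 Da

49720 Da


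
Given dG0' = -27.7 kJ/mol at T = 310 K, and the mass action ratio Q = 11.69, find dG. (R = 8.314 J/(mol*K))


dG = dG0' + RT * ln(Q) / 1000
dG = -27.7 + 8.314 * 310 * ln(11.69) / 1000
dG = -21.363 kJ/mol

-21.363 kJ/mol


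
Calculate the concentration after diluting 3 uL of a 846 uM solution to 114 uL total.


C2 = C1 * V1 / V2
C2 = 846 * 3 / 114
C2 = 22.2632 uM

22.2632 uM


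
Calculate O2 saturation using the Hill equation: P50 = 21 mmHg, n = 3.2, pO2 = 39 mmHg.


Y = pO2^n / (P50^n + pO2^n)
Y = 39^3.2 / (21^3.2 + 39^3.2)
Y = 87.88%

87.88%


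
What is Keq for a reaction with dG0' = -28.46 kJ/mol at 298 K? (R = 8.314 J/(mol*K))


Keq = exp(-dG0 * 1000 / (R * T))
Keq = exp(-(-28.46) * 1000 / (8.314 * 298))
Keq = 97445.9015

97445.9015


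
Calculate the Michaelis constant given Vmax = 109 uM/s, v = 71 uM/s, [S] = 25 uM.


Km = [S] * (Vmax - v) / v
Km = 25 * (109 - 71) / 71
Km = 13.3803 uM

13.3803 uM


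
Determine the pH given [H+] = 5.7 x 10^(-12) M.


pH = -log10([H+])
pH = -log10(5.7 x 10^(-12))
pH = 11.2441

11.2441


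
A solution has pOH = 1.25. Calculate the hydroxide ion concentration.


[OH-] = 10^(-pOH)
[OH-] = 10^(-1.25)
[OH-] = 0.0562 M

0.0562 M


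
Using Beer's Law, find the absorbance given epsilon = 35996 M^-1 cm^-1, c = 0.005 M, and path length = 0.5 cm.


A = epsilon * c * l
A = 35996 * 0.005 * 0.5
A = 89.99

89.99


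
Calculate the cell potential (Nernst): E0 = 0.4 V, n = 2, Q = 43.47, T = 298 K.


E = E0 - (RT/nF) * ln(Q)
E = 0.4 - (8.314 * 298 / (2 * 96485)) * ln(43.47)
E = 0.3516 V

0.3516 V


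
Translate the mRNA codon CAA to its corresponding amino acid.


Standard genetic code lookup.
Codon CAA -> Gln

Gln


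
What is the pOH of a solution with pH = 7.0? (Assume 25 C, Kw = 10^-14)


pOH = 14 - pH
pOH = 14 - 7.0
pOH = 7.0

7.0


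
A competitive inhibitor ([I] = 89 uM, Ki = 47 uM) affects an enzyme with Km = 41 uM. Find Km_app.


Km_app = Km * (1 + [I]/Ki)
Km_app = 41 * (1 + 89/47)
Km_app = 118.6383 uM

118.6383 uM


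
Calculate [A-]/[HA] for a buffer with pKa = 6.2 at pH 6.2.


[A-]/[HA] = 10^(pH - pKa)
= 10^(6.2 - 6.2)
= 1.0

1.0


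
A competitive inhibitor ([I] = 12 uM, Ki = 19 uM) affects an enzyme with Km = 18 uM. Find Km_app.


Km_app = Km * (1 + [I]/Ki)
Km_app = 18 * (1 + 12/19)
Km_app = 29.3684 uM

29.3684 uM


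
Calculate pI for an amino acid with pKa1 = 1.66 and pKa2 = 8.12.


pI = (pKa1 + pKa2) / 2
pI = (1.66 + 8.12) / 2
pI = 4.89

4.89


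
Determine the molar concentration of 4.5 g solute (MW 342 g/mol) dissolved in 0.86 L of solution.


C = (mass / MW) / volume
C = (4.5 / 342) / 0.86
C = 0.0153 M

0.0153 M


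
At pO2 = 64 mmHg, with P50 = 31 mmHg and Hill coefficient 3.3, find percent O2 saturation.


Y = pO2^n / (P50^n + pO2^n)
Y = 64^3.3 / (31^3.3 + 64^3.3)
Y = 91.62%

91.62%


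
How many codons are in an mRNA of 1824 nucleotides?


codons = nucleotides / 3
codons = 1824 / 3 = 608

608


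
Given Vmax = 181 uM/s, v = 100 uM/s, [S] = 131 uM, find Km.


Km = [S] * (Vmax - v) / v
Km = 131 * (181 - 100) / 100
Km = 106.11 uM

106.11 uM


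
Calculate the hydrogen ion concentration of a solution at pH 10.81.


[H+] = 10^(-pH)
[H+] = 10^(-10.81)
[H+] = 1.549e-11 M

1.549e-11 M


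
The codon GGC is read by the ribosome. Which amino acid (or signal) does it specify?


Standard genetic code lookup.
Codon GGC -> Gly

Gly


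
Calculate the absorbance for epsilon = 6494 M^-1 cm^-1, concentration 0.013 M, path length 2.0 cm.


A = epsilon * c * l
A = 6494 * 0.013 * 2.0
A = 168.844

168.844


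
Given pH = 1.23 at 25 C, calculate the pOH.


pOH = 14 - pH
pOH = 14 - 1.23
pOH = 12.77

12.77


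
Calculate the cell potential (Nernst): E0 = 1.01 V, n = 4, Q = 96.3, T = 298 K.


E = E0 - (RT/nF) * ln(Q)
E = 1.01 - (8.314 * 298 / (4 * 96485)) * ln(96.3)
E = 0.9807 V

0.9807 V


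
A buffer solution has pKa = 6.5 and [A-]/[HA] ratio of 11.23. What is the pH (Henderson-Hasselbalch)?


pH = pKa + log10([A-]/[HA])
pH = 6.5 + log10(11.23)
pH = 7.5504

7.5504


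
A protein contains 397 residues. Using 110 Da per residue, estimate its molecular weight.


MW = n_residues * 110 Da
MW = 397 * 110
MW = 43670 Da

43670 Da


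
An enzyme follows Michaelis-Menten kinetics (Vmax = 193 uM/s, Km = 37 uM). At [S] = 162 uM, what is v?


v = Vmax * [S] / (Km + [S])
v = 193 * 162 / (37 + 162)
v = 157.1156 uM/s

157.1156 uM/s


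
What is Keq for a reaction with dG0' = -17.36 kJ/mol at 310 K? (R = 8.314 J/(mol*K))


Keq = exp(-dG0 * 1000 / (R * T))
Keq = exp(-(-17.36) * 1000 / (8.314 * 310))
Keq = 841.8709

841.8709


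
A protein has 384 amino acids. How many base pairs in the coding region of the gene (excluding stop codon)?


Each amino acid = 1 codon = 3 bp
bp = 384 * 3 = 1152 bp

1152 bp


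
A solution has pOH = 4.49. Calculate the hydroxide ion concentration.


[OH-] = 10^(-pOH)
[OH-] = 10^(-4.49)
[OH-] = 3.236e-05 M

3.236e-05 M


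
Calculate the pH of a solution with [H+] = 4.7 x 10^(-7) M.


pH = -log10([H+])
pH = -log10(4.7 x 10^(-7))
pH = 6.3279

6.3279


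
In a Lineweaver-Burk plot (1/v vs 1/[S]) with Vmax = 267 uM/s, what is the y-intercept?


y-intercept = 1/Vmax
= 1/267
= 0.0037 s/uM

0.0037 s/uM


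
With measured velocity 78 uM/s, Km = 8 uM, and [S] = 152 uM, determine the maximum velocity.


Vmax = v * (Km + [S]) / [S]
Vmax = 78 * (8 + 152) / 152
Vmax = 82.1053 uM/s

82.1053 uM/s


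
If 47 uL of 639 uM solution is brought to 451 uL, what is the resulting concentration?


C2 = C1 * V1 / V2
C2 = 639 * 47 / 451
C2 = 66.592 uM

66.592 uM


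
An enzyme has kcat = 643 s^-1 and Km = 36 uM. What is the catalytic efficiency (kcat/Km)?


Catalytic efficiency = kcat / Km
= 643 / 36
= 17.8611 uM^-1*s^-1

17.8611 uM^-1*s^-1


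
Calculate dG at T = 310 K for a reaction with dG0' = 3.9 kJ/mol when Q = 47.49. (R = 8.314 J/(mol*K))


dG = dG0' + RT * ln(Q) / 1000
dG = 3.9 + 8.314 * 310 * ln(47.49) / 1000
dG = 13.8499 kJ/mol

13.8499 kJ/mol


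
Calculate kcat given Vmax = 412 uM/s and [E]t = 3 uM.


kcat = Vmax / [E]t
kcat = 412 / 3
kcat = 137.3333 s^-1

137.3333 s^-1


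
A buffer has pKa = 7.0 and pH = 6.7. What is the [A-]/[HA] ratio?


[A-]/[HA] = 10^(pH - pKa)
= 10^(6.7 - 7.0)
= 0.5012

0.5012


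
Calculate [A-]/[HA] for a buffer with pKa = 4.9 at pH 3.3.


[A-]/[HA] = 10^(pH - pKa)
= 10^(3.3 - 4.9)
= 0.0251

0.0251


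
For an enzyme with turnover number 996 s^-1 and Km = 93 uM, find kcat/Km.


Catalytic efficiency = kcat / Km
= 996 / 93
= 10.7097 uM^-1*s^-1

10.7097 uM^-1*s^-1


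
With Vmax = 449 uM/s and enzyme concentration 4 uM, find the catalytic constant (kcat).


kcat = Vmax / [E]t
kcat = 449 / 4
kcat = 112.25 s^-1

112.25 s^-1


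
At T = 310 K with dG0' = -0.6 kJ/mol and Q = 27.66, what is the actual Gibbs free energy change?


dG = dG0' + RT * ln(Q) / 1000
dG = -0.6 + 8.314 * 310 * ln(27.66) / 1000
dG = 7.9567 kJ/mol

7.9567 kJ/mol


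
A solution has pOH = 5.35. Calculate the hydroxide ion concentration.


[OH-] = 10^(-pOH)
[OH-] = 10^(-5.35)
[OH-] = 4.467e-06 M

4.467e-06 M


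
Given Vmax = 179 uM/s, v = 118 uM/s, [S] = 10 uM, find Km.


Km = [S] * (Vmax - v) / v
Km = 10 * (179 - 118) / 118
Km = 5.1695 uM

5.1695 uM


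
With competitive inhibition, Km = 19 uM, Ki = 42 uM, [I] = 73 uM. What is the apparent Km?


Km_app = Km * (1 + [I]/Ki)
Km_app = 19 * (1 + 73/42)
Km_app = 52.0238 uM

52.0238 uM


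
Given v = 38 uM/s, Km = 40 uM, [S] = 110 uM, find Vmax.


Vmax = v * (Km + [S]) / [S]
Vmax = 38 * (40 + 110) / 110
Vmax = 51.8182 uM/s

51.8182 uM/s


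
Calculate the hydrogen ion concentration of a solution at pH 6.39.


[H+] = 10^(-pH)
[H+] = 10^(-6.39)
[H+] = 4.074e-07 M

4.074e-07 M


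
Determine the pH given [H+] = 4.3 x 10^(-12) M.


pH = -log10([H+])
pH = -log10(4.3 x 10^(-12))
pH = 11.3665

11.3665


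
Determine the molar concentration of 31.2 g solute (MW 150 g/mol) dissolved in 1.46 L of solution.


C = (mass / MW) / volume
C = (31.2 / 150) / 1.46
C = 0.1425 M

0.1425 M


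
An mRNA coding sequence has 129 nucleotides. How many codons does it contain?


codons = nucleotides / 3
codons = 129 / 3 = 43

43


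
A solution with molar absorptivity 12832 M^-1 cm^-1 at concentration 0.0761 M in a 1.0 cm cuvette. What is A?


A = epsilon * c * l
A = 12832 * 0.0761 * 1.0
A = 976.5152

976.5152


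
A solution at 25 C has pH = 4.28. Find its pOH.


pOH = 14 - pH
pOH = 14 - 4.28
pOH = 9.72

9.72


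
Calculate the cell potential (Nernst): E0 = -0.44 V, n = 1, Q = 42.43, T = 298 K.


E = E0 - (RT/nF) * ln(Q)
E = -0.44 - (8.314 * 298 / (1 * 96485)) * ln(42.43)
E = -0.5362 V

-0.5362 V


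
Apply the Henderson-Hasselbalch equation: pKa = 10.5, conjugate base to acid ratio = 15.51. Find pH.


pH = pKa + log10([A-]/[HA])
pH = 10.5 + log10(15.51)
pH = 11.6906

11.6906


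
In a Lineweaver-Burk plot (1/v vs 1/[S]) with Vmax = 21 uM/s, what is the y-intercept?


y-intercept = 1/Vmax
= 1/21
= 0.0476 s/uM

0.0476 s/uM


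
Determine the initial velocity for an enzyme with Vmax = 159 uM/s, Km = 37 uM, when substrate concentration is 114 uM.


v = Vmax * [S] / (Km + [S])
v = 159 * 114 / (37 + 114)
v = 120.0397 uM/s

120.0397 uM/s


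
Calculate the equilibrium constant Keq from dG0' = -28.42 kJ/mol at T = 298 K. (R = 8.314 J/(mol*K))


Keq = exp(-dG0 * 1000 / (R * T))
Keq = exp(-(-28.42) * 1000 / (8.314 * 298))
Keq = 95885.285

95885.285


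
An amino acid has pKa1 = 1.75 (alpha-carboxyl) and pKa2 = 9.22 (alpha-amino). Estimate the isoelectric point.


pI = (pKa1 + pKa2) / 2
pI = (1.75 + 9.22) / 2
pI = 5.485

5.485


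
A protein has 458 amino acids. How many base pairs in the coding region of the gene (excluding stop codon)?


Each amino acid = 1 codon = 3 bp
bp = 458 * 3 = 1374 bp

1374 bp


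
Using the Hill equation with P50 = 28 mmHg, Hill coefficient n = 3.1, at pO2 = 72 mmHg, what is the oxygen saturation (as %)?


Y = pO2^n / (P50^n + pO2^n)
Y = 72^3.1 / (28^3.1 + 72^3.1)
Y = 94.92%

94.92%


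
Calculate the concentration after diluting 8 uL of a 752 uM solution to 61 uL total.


C2 = C1 * V1 / V2
C2 = 752 * 8 / 61
C2 = 98.623 uM

98.623 uM


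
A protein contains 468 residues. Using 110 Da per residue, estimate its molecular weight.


MW = n_residues * 110 Da
MW = 468 * 110
MW = 51480 Da

51480 Da


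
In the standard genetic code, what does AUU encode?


Standard genetic code lookup.
Codon AUU -> Ile

Ile


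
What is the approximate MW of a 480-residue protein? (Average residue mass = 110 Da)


MW = n_residues * 110 Da
MW = 480 * 110
MW = 52800 Da

52800 Da


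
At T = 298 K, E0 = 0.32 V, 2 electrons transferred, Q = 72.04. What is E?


E = E0 - (RT/nF) * ln(Q)
E = 0.32 - (8.314 * 298 / (2 * 96485)) * ln(72.04)
E = 0.2651 V

0.2651 V


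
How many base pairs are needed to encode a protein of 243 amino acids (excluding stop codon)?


Each amino acid = 1 codon = 3 bp
bp = 243 * 3 = 729 bp

729 bp


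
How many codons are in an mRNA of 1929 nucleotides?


codons = nucleotides / 3
codons = 1929 / 3 = 643

643


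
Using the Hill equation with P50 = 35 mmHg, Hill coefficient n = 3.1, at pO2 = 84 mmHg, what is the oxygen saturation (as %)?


Y = pO2^n / (P50^n + pO2^n)
Y = 84^3.1 / (35^3.1 + 84^3.1)
Y = 93.78%

93.78%
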